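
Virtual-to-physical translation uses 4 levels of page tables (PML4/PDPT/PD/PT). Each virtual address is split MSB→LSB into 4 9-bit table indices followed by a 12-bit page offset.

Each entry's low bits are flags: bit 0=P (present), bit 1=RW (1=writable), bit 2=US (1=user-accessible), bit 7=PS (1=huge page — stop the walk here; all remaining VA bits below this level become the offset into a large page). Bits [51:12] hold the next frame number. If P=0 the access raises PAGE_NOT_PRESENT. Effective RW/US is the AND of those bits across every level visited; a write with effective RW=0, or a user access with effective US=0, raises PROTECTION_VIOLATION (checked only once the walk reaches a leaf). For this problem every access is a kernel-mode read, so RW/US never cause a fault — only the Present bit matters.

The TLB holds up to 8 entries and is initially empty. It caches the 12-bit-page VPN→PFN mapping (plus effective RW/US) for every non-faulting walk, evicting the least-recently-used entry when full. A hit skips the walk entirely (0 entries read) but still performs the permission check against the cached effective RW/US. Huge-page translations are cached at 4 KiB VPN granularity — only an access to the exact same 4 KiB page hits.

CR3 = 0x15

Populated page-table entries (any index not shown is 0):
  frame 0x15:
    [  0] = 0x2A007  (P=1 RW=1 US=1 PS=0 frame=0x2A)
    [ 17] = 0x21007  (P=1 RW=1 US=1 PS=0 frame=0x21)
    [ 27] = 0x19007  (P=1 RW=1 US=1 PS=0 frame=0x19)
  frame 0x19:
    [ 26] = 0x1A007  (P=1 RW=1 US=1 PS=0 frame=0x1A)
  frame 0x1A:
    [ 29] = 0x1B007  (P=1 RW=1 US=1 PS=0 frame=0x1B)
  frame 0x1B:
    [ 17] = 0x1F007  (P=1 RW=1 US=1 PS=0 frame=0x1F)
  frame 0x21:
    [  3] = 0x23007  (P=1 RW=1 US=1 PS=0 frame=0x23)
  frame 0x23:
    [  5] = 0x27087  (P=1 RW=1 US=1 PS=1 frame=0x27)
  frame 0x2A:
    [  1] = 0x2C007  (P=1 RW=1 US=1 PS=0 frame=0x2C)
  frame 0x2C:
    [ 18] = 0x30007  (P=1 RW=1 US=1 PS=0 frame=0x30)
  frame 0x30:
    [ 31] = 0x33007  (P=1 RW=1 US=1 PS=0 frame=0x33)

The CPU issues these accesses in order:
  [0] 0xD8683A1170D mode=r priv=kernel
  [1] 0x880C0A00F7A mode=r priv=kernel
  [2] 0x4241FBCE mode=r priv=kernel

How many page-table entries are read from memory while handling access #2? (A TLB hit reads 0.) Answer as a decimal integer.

Trace:
#0 VA=0xD8683A1170D (r,kernel):
  L0 @0x15[27] → 0x19007  P=1,RW=1,US=1,PS=0
  L1 @0x19[26] → 0x1A007  P=1,RW=1,US=1,PS=0
  L2 @0x1A[29] → 0x1B007  P=1,RW=1,US=1,PS=0
  L3 @0x1B[17] → 0x1F007  P=1,RW=1,US=1,PS=0
  → PA=0x1F70D  (4 entries read)
#1 VA=0x880C0A00F7A (r,kernel):
  L0 @0x15[17] → 0x21007  P=1,RW=1,US=1,PS=0
  L1 @0x21[3] → 0x23007  P=1,RW=1,US=1,PS=0
  L2 @0x23[5] → 0x27087  P=1,RW=1,US=1,PS=1
  → PA=0x27F7A (huge @L2)  (3 entries read)
#2 VA=0x4241FBCE (r,kernel):
  L0 @0x15[0] → 0x2A007  P=1,RW=1,US=1,PS=0
  L1 @0x2A[1] → 0x2C007  P=1,RW=1,US=1,PS=0
  L2 @0x2C[18] → 0x30007  P=1,RW=1,US=1,PS=0
  L3 @0x30[31] → 0x33007  P=1,RW=1,US=1,PS=0
  → PA=0x33BCE  (4 entries read)

Entries read for #2: 4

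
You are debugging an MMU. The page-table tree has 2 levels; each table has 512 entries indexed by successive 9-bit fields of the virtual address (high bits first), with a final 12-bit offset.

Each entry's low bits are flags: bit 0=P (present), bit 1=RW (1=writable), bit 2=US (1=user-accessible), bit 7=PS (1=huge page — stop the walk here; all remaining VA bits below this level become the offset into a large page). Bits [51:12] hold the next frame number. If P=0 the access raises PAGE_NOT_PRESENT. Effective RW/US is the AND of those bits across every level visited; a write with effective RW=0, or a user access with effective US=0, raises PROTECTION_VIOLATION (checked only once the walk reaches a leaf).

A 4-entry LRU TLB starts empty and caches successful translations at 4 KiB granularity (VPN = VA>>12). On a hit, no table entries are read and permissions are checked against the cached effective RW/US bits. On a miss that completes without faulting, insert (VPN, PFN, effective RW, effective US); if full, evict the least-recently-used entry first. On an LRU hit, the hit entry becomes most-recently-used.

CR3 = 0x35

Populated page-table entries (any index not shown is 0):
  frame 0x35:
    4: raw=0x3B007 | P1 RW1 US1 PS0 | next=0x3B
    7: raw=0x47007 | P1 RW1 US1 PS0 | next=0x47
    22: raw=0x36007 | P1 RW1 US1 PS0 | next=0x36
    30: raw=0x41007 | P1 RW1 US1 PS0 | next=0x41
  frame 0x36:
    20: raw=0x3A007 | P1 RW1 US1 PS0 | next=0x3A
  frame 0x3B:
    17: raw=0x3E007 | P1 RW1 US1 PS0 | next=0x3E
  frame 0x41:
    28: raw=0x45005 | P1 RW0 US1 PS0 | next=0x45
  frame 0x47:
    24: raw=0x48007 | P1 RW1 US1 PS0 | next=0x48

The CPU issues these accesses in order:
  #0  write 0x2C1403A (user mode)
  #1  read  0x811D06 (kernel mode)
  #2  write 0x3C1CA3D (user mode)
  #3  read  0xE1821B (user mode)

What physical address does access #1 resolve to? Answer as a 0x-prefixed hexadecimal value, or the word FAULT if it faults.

Per-access translation:
#0 VA=0x2C1403A (w,user):
  lvl0: tbl 0x35, slot 22 ⇒ 0x36007 (P1/RW1/US1/PS0)
  lvl1: tbl 0x36, slot 20 ⇒ 0x3A007 (P1/RW1/US1/PS0)
  → PA=0x3A03A  (2 entries read)
#1 VA=0x811D06 (r,kernel):
  lvl0: tbl 0x35, slot 4 ⇒ 0x3B007 (P1/RW1/US1/PS0)
  lvl1: tbl 0x3B, slot 17 ⇒ 0x3E007 (P1/RW1/US1/PS0)
  → PA=0x3ED06  (2 entries read)
#2 VA=0x3C1CA3D (w,user):
  lvl0: tbl 0x35, slot 30 ⇒ 0x41007 (P1/RW1/US1/PS0)
  lvl1: tbl 0x41, slot 28 ⇒ 0x45005 (P1/RW0/US1/PS0)
  → PROTECTION_VIOLATION  (2 entries read)
#3 VA=0xE1821B (r,user):
  lvl0: tbl 0x35, slot 7 ⇒ 0x47007 (P1/RW1/US1/PS0)
  lvl1: tbl 0x47, slot 24 ⇒ 0x48007 (P1/RW1/US1/PS0)
  → PA=0x4821B  (2 entries read)

Access #1 PA: 0x3ED06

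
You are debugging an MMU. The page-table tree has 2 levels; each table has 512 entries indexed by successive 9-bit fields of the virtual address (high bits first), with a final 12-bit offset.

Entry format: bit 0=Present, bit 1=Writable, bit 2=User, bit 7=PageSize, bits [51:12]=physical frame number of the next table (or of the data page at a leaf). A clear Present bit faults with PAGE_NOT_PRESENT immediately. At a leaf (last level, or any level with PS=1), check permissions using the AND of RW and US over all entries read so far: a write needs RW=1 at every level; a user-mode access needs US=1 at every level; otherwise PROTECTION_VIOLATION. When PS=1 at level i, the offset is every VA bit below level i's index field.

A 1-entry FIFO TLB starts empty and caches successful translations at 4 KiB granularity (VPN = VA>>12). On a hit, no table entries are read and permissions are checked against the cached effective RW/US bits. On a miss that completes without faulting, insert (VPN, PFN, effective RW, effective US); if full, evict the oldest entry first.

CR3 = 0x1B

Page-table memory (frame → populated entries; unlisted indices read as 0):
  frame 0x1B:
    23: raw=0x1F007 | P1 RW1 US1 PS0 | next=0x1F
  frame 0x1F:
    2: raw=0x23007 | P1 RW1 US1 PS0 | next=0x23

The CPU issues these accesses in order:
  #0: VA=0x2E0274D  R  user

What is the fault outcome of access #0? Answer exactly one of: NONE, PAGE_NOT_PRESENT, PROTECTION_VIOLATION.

Trace:
#0 VA=0x2E0274D (r,user):
  lvl0: tbl 0x1B, slot 23 ⇒ 0x1F007 (P1/RW1/US1/PS0)
  lvl1: tbl 0x1F, slot 2 ⇒ 0x23007 (P1/RW1/US1/PS0)
  ✓ 0x2374D  — 2 lookups

Access #0 fault: NONE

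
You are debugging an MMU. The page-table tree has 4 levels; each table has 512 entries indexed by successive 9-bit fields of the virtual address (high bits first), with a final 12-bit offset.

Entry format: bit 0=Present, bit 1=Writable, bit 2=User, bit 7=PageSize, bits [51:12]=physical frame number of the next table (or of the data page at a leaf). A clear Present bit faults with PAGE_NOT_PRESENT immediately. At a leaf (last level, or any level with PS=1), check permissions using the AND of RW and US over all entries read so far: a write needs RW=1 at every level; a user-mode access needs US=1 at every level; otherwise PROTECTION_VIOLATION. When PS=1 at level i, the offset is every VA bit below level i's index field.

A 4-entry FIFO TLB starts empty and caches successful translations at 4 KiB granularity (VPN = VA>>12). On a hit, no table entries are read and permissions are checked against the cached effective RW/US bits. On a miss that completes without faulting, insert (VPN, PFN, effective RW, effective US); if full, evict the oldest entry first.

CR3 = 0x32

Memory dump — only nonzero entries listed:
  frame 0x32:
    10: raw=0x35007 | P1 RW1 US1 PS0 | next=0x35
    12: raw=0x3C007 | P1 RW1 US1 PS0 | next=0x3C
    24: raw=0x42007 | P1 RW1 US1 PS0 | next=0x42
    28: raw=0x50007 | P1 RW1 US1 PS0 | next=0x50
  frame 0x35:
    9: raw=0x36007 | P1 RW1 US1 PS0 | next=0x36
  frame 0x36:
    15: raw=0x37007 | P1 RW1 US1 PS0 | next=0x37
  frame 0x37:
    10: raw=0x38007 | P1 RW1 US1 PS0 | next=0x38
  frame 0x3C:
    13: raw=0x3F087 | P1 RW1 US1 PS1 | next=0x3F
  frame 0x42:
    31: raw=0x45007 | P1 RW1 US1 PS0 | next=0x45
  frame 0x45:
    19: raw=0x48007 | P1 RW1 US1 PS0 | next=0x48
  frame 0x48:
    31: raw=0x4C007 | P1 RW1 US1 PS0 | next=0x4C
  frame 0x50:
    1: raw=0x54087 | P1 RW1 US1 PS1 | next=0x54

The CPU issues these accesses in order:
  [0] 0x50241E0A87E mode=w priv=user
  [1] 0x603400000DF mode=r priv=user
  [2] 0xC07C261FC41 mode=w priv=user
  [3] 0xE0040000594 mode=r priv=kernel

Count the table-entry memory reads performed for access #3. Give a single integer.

Walk each access:
#0 VA=0x50241E0A87E (w,user):
  lvl0: tbl 0x32, slot 10 ⇒ 0x35007 (P1/RW1/US1/PS0)
  lvl1: tbl 0x35, slot 9 ⇒ 0x36007 (P1/RW1/US1/PS0)
  lvl2: tbl 0x36, slot 15 ⇒ 0x37007 (P1/RW1/US1/PS0)
  lvl3: tbl 0x37, slot 10 ⇒ 0x38007 (P1/RW1/US1/PS0)
  ✓ 0x3887E  — 4 lookups
#1 VA=0x603400000DF (r,user):
  lvl0: tbl 0x32, slot 12 ⇒ 0x3C007 (P1/RW1/US1/PS0)
  lvl1: tbl 0x3C, slot 13 ⇒ 0x3F087 (P1/RW1/US1/PS1)
  ✓ 0x3F0DF (huge @L1)  — 2 lookups
#2 VA=0xC07C261FC41 (w,user):
  lvl0: tbl 0x32, slot 24 ⇒ 0x42007 (P1/RW1/US1/PS0)
  lvl1: tbl 0x42, slot 31 ⇒ 0x45007 (P1/RW1/US1/PS0)
  lvl2: tbl 0x45, slot 19 ⇒ 0x48007 (P1/RW1/US1/PS0)
  lvl3: tbl 0x48, slot 31 ⇒ 0x4C007 (P1/RW1/US1/PS0)
  ✓ 0x4CC41  — 4 lookups
#3 VA=0xE0040000594 (r,kernel):
  lvl0: tbl 0x32, slot 28 ⇒ 0x50007 (P1/RW1/US1/PS0)
  lvl1: tbl 0x50, slot 1 ⇒ 0x54087 (P1/RW1/US1/PS1)
  ✓ 0x54594 (huge @L1)  — 2 lookups

Entries read for #3: 2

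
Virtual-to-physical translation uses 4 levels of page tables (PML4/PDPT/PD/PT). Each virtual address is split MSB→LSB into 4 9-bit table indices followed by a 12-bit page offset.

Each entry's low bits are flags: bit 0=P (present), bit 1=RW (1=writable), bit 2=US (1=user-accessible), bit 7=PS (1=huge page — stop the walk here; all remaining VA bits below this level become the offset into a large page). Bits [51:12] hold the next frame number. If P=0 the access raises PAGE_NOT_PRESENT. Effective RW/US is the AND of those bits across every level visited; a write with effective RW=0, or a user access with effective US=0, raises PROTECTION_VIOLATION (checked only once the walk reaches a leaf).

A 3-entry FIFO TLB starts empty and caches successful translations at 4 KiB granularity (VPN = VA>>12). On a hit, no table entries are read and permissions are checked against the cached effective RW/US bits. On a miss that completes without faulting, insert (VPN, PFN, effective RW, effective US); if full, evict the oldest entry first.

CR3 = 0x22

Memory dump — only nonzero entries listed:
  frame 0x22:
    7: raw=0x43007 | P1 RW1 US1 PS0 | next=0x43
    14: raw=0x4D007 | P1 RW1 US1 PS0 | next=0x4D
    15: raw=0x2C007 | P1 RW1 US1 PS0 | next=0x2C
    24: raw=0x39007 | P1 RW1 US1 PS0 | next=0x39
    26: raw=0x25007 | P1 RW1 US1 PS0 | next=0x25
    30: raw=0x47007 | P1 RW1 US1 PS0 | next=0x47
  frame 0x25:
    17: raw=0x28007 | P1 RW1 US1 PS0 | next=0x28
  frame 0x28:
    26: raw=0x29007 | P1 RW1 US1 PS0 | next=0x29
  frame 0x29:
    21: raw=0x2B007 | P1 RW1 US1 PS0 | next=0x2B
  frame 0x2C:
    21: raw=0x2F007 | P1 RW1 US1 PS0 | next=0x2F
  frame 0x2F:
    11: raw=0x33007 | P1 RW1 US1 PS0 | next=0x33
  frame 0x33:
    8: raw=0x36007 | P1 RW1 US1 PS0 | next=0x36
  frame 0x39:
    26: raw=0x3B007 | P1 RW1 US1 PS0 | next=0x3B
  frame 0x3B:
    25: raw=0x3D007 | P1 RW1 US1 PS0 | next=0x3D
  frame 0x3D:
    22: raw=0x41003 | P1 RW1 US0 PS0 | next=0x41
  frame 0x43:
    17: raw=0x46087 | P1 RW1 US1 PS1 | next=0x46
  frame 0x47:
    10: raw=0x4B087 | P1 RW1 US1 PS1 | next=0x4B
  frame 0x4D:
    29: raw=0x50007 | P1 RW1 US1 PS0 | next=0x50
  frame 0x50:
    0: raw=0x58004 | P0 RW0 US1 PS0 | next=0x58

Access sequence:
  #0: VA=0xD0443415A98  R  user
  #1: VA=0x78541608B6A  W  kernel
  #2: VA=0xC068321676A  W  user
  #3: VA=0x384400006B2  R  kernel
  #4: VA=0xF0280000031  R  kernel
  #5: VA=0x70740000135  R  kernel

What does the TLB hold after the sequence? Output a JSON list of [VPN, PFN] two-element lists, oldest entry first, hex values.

Trace:
#0 VA=0xD0443415A98 (r,user):
  L0: frame=0x22 idx=26 entry=0x25007 [P=1 RW=1 US=1 PS=0]
  L1: frame=0x25 idx=17 entry=0x28007 [P=1 RW=1 US=1 PS=0]
  L2: frame=0x28 idx=26 entry=0x29007 [P=1 RW=1 US=1 PS=0]
  L3: frame=0x29 idx=21 entry=0x2B007 [P=1 RW=1 US=1 PS=0]
  ⇒ phys 0x2BA98  [4 reads]
#1 VA=0x78541608B6A (w,kernel):
  L0: frame=0x22 idx=15 entry=0x2C007 [P=1 RW=1 US=1 PS=0]
  L1: frame=0x2C idx=21 entry=0x2F007 [P=1 RW=1 US=1 PS=0]
  L2: frame=0x2F idx=11 entry=0x33007 [P=1 RW=1 US=1 PS=0]
  L3: frame=0x33 idx=8 entry=0x36007 [P=1 RW=1 US=1 PS=0]
  ⇒ phys 0x36B6A  [4 reads]
#2 VA=0xC068321676A (w,user):
  L0: frame=0x22 idx=24 entry=0x39007 [P=1 RW=1 US=1 PS=0]
  L1: frame=0x39 idx=26 entry=0x3B007 [P=1 RW=1 US=1 PS=0]
  L2: frame=0x3B idx=25 entry=0x3D007 [P=1 RW=1 US=1 PS=0]
  L3: frame=0x3D idx=22 entry=0x41003 [P=1 RW=1 US=0 PS=0]
  → PROTECTION_VIOLATION  (4 entries read)
#3 VA=0x384400006B2 (r,kernel):
  L0: frame=0x22 idx=7 entry=0x43007 [P=1 RW=1 US=1 PS=0]
  L1: frame=0x43 idx=17 entry=0x46087 [P=1 RW=1 US=1 PS=1]
  ⇒ phys 0x466B2 (huge @L1)  [2 reads]
#4 VA=0xF0280000031 (r,kernel):
  L0: frame=0x22 idx=30 entry=0x47007 [P=1 RW=1 US=1 PS=0]
  L1: frame=0x47 idx=10 entry=0x4B087 [P=1 RW=1 US=1 PS=1]
  ⇒ phys 0x4B031 (huge @L1)  [2 reads]
#5 VA=0x70740000135 (r,kernel):
  L0: frame=0x22 idx=14 entry=0x4D007 [P=1 RW=1 US=1 PS=0]
  L1: frame=0x4D idx=29 entry=0x50007 [P=1 RW=1 US=1 PS=0]
  L2: frame=0x50 idx=0 entry=0x58004 [P=0 RW=0 US=1 PS=0]
  → PAGE_NOT_PRESENT  (3 entries read)

TLB: [["0x78541608", "0x36"], ["0x38440000", "0x46"], ["0xF0280000", "0x4B"]]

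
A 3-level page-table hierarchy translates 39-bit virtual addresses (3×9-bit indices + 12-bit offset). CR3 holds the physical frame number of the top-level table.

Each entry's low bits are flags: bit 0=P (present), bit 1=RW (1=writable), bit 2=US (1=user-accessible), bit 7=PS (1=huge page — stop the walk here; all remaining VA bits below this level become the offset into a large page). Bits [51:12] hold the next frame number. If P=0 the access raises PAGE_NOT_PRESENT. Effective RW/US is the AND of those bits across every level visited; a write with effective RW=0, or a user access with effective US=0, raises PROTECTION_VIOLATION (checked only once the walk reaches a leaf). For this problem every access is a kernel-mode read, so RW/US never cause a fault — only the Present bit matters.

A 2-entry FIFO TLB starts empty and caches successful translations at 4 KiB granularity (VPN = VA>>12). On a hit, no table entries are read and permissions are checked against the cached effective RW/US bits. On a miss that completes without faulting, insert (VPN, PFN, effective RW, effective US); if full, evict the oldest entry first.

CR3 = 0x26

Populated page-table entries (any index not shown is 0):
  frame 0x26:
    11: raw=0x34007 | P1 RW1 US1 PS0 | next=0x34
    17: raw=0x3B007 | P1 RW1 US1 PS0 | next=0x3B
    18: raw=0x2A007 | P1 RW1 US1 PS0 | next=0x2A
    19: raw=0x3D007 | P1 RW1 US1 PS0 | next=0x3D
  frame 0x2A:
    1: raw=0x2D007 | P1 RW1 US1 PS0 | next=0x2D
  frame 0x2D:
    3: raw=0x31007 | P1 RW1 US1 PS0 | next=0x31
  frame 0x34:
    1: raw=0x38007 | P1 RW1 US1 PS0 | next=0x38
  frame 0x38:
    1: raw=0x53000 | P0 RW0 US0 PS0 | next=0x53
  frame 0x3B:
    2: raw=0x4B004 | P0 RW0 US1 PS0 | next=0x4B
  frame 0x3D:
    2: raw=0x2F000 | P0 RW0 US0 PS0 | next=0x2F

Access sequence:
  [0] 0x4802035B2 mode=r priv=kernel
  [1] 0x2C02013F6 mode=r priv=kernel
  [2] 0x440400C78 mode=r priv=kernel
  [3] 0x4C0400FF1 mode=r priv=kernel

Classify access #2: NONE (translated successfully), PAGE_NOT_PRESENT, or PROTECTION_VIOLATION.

Trace:
#0 VA=0x4802035B2 (r,kernel):
  L0 @0x26[18] → 0x2A007  P=1,RW=1,US=1,PS=0
  L1 @0x2A[1] → 0x2D007  P=1,RW=1,US=1,PS=0
  L2 @0x2D[3] → 0x31007  P=1,RW=1,US=1,PS=0
  ⇒ phys 0x315B2  [3 reads]
#1 VA=0x2C02013F6 (r,kernel):
  L0 @0x26[11] → 0x34007  P=1,RW=1,US=1,PS=0
  L1 @0x34[1] → 0x38007  P=1,RW=1,US=1,PS=0
  L2 @0x38[1] → 0x53000  P=0,RW=0,US=0,PS=0
  → PAGE_NOT_PRESENT  (3 entries read)
#2 VA=0x440400C78 (r,kernel):
  L0 @0x26[17] → 0x3B007  P=1,RW=1,US=1,PS=0
  L1 @0x3B[2] → 0x4B004  P=0,RW=0,US=1,PS=0
  → PAGE_NOT_PRESENT  (2 entries read)
#3 VA=0x4C0400FF1 (r,kernel):
  L0 @0x26[19] → 0x3D007  P=1,RW=1,US=1,PS=0
  L1 @0x3D[2] → 0x2F000  P=0,RW=0,US=0,PS=0
  → PAGE_NOT_PRESENT  (2 entries read)

Access #2 fault: PAGE_NOT_PRESENT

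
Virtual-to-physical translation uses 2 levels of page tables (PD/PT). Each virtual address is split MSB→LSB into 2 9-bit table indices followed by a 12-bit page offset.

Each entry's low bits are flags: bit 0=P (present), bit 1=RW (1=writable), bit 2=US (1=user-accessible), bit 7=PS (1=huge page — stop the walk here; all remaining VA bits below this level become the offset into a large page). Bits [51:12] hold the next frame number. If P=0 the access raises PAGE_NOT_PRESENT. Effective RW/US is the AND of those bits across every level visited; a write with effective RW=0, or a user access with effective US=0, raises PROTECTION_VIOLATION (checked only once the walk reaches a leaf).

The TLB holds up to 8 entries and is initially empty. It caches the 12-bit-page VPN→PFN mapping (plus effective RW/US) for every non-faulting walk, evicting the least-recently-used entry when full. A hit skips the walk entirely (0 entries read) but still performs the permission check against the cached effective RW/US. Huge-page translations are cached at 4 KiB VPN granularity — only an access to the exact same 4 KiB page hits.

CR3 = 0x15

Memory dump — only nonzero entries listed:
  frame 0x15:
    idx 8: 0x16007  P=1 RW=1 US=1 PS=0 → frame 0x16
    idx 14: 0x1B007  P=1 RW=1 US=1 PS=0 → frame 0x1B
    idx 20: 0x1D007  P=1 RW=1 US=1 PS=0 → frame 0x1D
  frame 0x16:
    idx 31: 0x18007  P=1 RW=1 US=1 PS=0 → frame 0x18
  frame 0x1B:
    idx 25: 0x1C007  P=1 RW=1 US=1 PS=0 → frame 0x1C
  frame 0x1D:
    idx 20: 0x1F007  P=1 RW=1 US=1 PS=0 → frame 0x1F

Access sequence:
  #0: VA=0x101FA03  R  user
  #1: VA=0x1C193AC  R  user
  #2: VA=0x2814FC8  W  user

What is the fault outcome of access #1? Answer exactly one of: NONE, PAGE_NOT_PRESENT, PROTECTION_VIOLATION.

Per-access translation:
#0 VA=0x101FA03 (r,user):
  [0] read 0x15 idx=8: raw=0x16007 flags P=1 W=1 U=1 S=0
  [1] read 0x16 idx=31: raw=0x18007 flags P=1 W=1 U=1 S=0
  ✓ 0x18A03  — 2 lookups
#1 VA=0x1C193AC (r,user):
  [0] read 0x15 idx=14: raw=0x1B007 flags P=1 W=1 U=1 S=0
  [1] read 0x1B idx=25: raw=0x1C007 flags P=1 W=1 U=1 S=0
  ✓ 0x1C3AC  — 2 lookups
#2 VA=0x2814FC8 (w,user):
  [0] read 0x15 idx=20: raw=0x1D007 flags P=1 W=1 U=1 S=0
  [1] read 0x1D idx=20: raw=0x1F007 flags P=1 W=1 U=1 S=0
  ✓ 0x1FFC8  — 2 lookups

Access #1 fault: NONE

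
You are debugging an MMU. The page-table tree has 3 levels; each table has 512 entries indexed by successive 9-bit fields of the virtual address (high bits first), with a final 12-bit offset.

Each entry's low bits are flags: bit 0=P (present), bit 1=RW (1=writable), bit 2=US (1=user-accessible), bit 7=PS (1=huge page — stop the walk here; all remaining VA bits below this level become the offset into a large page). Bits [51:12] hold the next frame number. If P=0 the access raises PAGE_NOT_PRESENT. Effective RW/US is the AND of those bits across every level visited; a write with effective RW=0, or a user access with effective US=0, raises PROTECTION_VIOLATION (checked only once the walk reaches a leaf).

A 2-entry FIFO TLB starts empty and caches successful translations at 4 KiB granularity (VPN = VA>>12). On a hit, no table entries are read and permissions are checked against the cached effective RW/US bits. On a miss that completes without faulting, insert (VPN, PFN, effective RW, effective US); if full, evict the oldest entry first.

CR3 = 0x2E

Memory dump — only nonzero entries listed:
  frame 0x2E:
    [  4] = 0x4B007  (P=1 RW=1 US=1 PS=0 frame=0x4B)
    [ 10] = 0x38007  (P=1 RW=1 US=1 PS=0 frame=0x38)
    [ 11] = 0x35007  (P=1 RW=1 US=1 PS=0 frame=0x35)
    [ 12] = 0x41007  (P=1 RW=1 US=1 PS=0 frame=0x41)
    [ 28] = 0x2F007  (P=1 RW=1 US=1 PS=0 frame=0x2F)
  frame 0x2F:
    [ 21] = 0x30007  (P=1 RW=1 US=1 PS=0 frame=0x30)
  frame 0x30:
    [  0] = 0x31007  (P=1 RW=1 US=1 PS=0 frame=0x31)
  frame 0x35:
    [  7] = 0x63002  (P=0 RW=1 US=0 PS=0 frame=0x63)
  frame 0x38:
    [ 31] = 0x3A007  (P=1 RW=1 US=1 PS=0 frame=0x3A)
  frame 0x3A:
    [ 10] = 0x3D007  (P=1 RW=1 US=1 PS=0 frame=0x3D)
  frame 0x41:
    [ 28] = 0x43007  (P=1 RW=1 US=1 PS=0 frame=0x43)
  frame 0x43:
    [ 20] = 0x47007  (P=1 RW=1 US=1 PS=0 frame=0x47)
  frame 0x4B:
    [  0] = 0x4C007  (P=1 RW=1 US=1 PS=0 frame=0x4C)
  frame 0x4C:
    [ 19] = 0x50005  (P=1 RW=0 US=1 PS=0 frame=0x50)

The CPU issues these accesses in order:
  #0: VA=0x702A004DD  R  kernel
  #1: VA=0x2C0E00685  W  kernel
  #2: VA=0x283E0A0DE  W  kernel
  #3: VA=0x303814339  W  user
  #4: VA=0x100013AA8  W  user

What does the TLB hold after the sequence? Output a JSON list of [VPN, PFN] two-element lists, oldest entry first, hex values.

Walk each access:
#0 VA=0x702A004DD (r,kernel):
  L0: frame=0x2E idx=28 entry=0x2F007 [P=1 RW=1 US=1 PS=0]
  L1: frame=0x2F idx=21 entry=0x30007 [P=1 RW=1 US=1 PS=0]
  L2: frame=0x30 idx=0 entry=0x31007 [P=1 RW=1 US=1 PS=0]
  → PA=0x314DD  (3 entries read)
#1 VA=0x2C0E00685 (w,kernel):
  L0: frame=0x2E idx=11 entry=0x35007 [P=1 RW=1 US=1 PS=0]
  L1: frame=0x35 idx=7 entry=0x63002 [P=0 RW=1 US=0 PS=0]
  → PAGE_NOT_PRESENT  (2 entries read)
#2 VA=0x283E0A0DE (w,kernel):
  L0: frame=0x2E idx=10 entry=0x38007 [P=1 RW=1 US=1 PS=0]
  L1: frame=0x38 idx=31 entry=0x3A007 [P=1 RW=1 US=1 PS=0]
  L2: frame=0x3A idx=10 entry=0x3D007 [P=1 RW=1 US=1 PS=0]
  → PA=0x3D0DE  (3 entries read)
#3 VA=0x303814339 (w,user):
  L0: frame=0x2E idx=12 entry=0x41007 [P=1 RW=1 US=1 PS=0]
  L1: frame=0x41 idx=28 entry=0x43007 [P=1 RW=1 US=1 PS=0]
  L2: frame=0x43 idx=20 entry=0x47007 [P=1 RW=1 US=1 PS=0]
  → PA=0x47339  (3 entries read)
#4 VA=0x100013AA8 (w,user):
  L0: frame=0x2E idx=4 entry=0x4B007 [P=1 RW=1 US=1 PS=0]
  L1: frame=0x4B idx=0 entry=0x4C007 [P=1 RW=1 US=1 PS=0]
  L2: frame=0x4C idx=19 entry=0x50005 [P=1 RW=0 US=1 PS=0]
  → PROTECTION_VIOLATION  (3 entries read)

TLB: [["0x283E0A", "0x3D"], ["0x303814", "0x47"]]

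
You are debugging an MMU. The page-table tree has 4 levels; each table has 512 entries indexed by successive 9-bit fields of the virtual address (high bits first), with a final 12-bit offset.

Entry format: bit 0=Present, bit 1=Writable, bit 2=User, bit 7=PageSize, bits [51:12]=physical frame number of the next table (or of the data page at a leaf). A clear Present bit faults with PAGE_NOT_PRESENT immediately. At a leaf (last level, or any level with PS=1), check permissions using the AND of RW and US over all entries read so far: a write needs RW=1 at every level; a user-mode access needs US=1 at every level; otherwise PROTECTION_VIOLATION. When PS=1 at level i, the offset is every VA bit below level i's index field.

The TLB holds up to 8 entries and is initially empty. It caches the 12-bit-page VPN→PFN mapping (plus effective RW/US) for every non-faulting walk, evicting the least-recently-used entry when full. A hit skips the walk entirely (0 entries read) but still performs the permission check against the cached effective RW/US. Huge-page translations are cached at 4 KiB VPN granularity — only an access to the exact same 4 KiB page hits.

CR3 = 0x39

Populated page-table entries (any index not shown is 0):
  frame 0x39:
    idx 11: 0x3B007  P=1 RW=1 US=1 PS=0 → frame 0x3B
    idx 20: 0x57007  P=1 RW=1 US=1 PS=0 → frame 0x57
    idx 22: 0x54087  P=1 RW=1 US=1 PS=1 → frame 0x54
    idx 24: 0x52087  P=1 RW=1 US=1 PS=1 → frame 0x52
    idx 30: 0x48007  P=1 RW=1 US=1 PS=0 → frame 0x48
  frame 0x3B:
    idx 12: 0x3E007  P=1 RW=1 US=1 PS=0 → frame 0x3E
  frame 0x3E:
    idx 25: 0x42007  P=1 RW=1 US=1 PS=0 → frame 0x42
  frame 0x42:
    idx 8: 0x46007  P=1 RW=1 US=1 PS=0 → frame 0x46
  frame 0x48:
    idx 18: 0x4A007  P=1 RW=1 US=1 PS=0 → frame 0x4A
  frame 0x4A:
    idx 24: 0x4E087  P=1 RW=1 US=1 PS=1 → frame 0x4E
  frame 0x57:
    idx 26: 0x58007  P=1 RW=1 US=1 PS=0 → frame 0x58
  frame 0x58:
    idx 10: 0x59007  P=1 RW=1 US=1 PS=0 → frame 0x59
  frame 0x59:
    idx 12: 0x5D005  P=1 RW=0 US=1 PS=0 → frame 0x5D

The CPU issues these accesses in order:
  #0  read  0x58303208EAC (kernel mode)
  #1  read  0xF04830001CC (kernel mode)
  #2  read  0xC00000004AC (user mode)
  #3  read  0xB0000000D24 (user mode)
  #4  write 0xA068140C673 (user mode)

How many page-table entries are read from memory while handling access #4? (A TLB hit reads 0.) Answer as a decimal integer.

Trace:
#0 VA=0x58303208EAC (r,kernel):
  [0] read 0x39 idx=11: raw=0x3B007 flags P=1 W=1 U=1 S=0
  [1] read 0x3B idx=12: raw=0x3E007 flags P=1 W=1 U=1 S=0
  [2] read 0x3E idx=25: raw=0x42007 flags P=1 W=1 U=1 S=0
  [3] read 0x42 idx=8: raw=0x46007 flags P=1 W=1 U=1 S=0
  ✓ 0x46EAC  — 4 lookups
#1 VA=0xF04830001CC (r,kernel):
  [0] read 0x39 idx=30: raw=0x48007 flags P=1 W=1 U=1 S=0
  [1] read 0x48 idx=18: raw=0x4A007 flags P=1 W=1 U=1 S=0
  [2] read 0x4A idx=24: raw=0x4E087 flags P=1 W=1 U=1 S=1
  ✓ 0x4E1CC (huge @L2)  — 3 lookups
#2 VA=0xC00000004AC (r,user):
  [0] read 0x39 idx=24: raw=0x52087 flags P=1 W=1 U=1 S=1
  ✓ 0x524AC (huge @L0)  — 1 lookups
#3 VA=0xB0000000D24 (r,user):
  [0] read 0x39 idx=22: raw=0x54087 flags P=1 W=1 U=1 S=1
  ✓ 0x54D24 (huge @L0)  — 1 lookups
#4 VA=0xA068140C673 (w,user):
  [0] read 0x39 idx=20: raw=0x57007 flags P=1 W=1 U=1 S=0
  [1] read 0x57 idx=26: raw=0x58007 flags P=1 W=1 U=1 S=0
  [2] read 0x58 idx=10: raw=0x59007 flags P=1 W=1 U=1 S=0
  [3] read 0x59 idx=12: raw=0x5D005 flags P=1 W=0 U=1 S=0
  ✗ PROTECTION_VIOLATION  [4 reads]

Entries read for #4: 4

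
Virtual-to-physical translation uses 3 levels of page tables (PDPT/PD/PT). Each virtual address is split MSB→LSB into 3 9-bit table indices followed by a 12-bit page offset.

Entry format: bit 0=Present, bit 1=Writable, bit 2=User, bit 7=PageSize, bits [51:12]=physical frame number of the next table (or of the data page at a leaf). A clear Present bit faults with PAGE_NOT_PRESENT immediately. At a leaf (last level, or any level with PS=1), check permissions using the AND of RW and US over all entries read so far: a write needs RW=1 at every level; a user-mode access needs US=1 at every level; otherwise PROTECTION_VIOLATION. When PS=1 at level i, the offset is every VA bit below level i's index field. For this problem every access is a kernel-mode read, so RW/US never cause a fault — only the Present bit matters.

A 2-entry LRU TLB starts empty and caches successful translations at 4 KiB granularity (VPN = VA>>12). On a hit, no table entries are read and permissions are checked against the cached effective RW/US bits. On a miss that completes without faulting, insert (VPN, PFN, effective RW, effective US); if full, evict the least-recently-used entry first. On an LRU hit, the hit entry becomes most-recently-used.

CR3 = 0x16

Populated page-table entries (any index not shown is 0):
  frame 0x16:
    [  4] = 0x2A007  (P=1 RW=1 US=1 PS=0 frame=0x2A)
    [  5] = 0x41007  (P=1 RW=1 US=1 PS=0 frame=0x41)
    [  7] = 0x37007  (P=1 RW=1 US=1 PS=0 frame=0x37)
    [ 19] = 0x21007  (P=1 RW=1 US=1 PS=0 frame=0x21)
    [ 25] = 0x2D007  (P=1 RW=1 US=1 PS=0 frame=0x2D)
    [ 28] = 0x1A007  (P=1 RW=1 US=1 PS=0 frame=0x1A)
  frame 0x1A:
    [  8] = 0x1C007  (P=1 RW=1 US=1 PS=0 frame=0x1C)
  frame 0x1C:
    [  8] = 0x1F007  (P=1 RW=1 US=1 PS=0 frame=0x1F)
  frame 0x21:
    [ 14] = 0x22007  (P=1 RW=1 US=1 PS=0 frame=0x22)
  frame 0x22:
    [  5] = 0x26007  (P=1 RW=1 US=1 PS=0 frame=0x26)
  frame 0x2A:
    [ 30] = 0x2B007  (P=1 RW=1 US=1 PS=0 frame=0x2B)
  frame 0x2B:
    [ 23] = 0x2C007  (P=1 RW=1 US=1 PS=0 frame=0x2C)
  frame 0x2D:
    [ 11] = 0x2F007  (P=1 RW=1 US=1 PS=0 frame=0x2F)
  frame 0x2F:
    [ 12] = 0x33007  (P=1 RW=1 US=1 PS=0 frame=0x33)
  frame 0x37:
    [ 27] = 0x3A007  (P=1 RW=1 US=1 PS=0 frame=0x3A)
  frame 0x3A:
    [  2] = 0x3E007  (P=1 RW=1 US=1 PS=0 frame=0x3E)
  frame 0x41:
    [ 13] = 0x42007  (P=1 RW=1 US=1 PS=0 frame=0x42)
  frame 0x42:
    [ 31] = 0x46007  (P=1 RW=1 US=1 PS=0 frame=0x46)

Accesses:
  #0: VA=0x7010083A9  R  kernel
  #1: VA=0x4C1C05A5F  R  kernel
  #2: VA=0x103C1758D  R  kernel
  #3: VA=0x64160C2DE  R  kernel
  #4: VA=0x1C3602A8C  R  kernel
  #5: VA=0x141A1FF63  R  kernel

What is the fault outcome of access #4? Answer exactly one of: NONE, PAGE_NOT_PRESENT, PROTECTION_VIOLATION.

Trace:
#0 VA=0x7010083A9 (r,kernel):
  [0] read 0x16 idx=28: raw=0x1A007 flags P=1 W=1 U=1 S=0
  [1] read 0x1A idx=8: raw=0x1C007 flags P=1 W=1 U=1 S=0
  [2] read 0x1C idx=8: raw=0x1F007 flags P=1 W=1 U=1 S=0
  → PA=0x1F3A9  (3 entries read)
#1 VA=0x4C1C05A5F (r,kernel):
  [0] read 0x16 idx=19: raw=0x21007 flags P=1 W=1 U=1 S=0
  [1] read 0x21 idx=14: raw=0x22007 flags P=1 W=1 U=1 S=0
  [2] read 0x22 idx=5: raw=0x26007 flags P=1 W=1 U=1 S=0
  → PA=0x26A5F  (3 entries read)
#2 VA=0x103C1758D (r,kernel):
  [0] read 0x16 idx=4: raw=0x2A007 flags P=1 W=1 U=1 S=0
  [1] read 0x2A idx=30: raw=0x2B007 flags P=1 W=1 U=1 S=0
  [2] read 0x2B idx=23: raw=0x2C007 flags P=1 W=1 U=1 S=0
  → PA=0x2C58D  (3 entries read)
#3 VA=0x64160C2DE (r,kernel):
  [0] read 0x16 idx=25: raw=0x2D007 flags P=1 W=1 U=1 S=0
  [1] read 0x2D idx=11: raw=0x2F007 flags P=1 W=1 U=1 S=0
  [2] read 0x2F idx=12: raw=0x33007 flags P=1 W=1 U=1 S=0
  → PA=0x332DE  (3 entries read)
#4 VA=0x1C3602A8C (r,kernel):
  [0] read 0x16 idx=7: raw=0x37007 flags P=1 W=1 U=1 S=0
  [1] read 0x37 idx=27: raw=0x3A007 flags P=1 W=1 U=1 S=0
  [2] read 0x3A idx=2: raw=0x3E007 flags P=1 W=1 U=1 S=0
  → PA=0x3EA8C  (3 entries read)
#5 VA=0x141A1FF63 (r,kernel):
  [0] read 0x16 idx=5: raw=0x41007 flags P=1 W=1 U=1 S=0
  [1] read 0x41 idx=13: raw=0x42007 flags P=1 W=1 U=1 S=0
  [2] read 0x42 idx=31: raw=0x46007 flags P=1 W=1 U=1 S=0
  → PA=0x46F63  (3 entries read)

Access #4 fault: NONE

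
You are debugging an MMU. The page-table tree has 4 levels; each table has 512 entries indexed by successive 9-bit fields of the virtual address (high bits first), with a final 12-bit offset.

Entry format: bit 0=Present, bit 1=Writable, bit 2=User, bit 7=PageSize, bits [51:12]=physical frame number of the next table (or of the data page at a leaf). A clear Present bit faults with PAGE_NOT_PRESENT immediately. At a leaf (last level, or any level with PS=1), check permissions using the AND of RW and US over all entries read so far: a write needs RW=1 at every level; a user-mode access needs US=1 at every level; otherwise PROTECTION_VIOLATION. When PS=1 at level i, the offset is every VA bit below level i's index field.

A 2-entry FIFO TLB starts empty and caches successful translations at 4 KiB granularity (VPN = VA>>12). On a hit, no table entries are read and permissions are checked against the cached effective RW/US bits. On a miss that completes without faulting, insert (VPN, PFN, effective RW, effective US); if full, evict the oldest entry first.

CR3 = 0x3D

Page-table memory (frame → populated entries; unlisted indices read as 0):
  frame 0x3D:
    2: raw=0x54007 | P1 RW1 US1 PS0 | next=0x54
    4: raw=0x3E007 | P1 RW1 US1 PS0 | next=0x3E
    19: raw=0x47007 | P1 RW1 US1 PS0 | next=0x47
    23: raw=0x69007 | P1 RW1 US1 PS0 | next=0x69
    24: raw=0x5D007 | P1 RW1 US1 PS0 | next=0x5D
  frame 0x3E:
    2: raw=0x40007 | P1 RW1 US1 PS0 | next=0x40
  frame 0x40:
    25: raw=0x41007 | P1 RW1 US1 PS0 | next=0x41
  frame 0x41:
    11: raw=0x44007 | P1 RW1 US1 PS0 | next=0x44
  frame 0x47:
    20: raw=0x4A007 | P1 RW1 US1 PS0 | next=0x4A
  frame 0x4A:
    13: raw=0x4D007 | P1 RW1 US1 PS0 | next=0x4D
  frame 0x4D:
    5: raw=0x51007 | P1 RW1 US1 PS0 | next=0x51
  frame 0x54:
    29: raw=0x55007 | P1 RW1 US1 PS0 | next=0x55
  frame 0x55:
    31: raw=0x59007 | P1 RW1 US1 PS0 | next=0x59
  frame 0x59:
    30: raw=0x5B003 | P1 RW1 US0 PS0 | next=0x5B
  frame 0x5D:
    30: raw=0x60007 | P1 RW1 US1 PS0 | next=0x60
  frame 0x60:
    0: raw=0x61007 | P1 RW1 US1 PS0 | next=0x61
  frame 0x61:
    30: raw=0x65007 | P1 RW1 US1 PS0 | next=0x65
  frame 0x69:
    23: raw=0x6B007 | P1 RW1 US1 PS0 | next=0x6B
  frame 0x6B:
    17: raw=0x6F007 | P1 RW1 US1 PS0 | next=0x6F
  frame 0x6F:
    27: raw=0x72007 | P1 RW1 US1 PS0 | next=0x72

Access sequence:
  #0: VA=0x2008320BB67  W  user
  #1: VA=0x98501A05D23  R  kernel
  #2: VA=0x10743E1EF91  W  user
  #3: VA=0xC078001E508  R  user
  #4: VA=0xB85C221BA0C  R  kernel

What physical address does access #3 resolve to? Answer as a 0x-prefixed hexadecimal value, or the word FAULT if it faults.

Trace:
#0 VA=0x2008320BB67 (w,user):
  lvl0: tbl 0x3D, slot 4 ⇒ 0x3E007 (P1/RW1/US1/PS0)
  lvl1: tbl 0x3E, slot 2 ⇒ 0x40007 (P1/RW1/US1/PS0)
  lvl2: tbl 0x40, slot 25 ⇒ 0x41007 (P1/RW1/US1/PS0)
  lvl3: tbl 0x41, slot 11 ⇒ 0x44007 (P1/RW1/US1/PS0)
  → PA=0x44B67  (4 entries read)
#1 VA=0x98501A05D23 (r,kernel):
  lvl0: tbl 0x3D, slot 19 ⇒ 0x47007 (P1/RW1/US1/PS0)
  lvl1: tbl 0x47, slot 20 ⇒ 0x4A007 (P1/RW1/US1/PS0)
  lvl2: tbl 0x4A, slot 13 ⇒ 0x4D007 (P1/RW1/US1/PS0)
  lvl3: tbl 0x4D, slot 5 ⇒ 0x51007 (P1/RW1/US1/PS0)
  → PA=0x51D23  (4 entries read)
#2 VA=0x10743E1EF91 (w,user):
  lvl0: tbl 0x3D, slot 2 ⇒ 0x54007 (P1/RW1/US1/PS0)
  lvl1: tbl 0x54, slot 29 ⇒ 0x55007 (P1/RW1/US1/PS0)
  lvl2: tbl 0x55, slot 31 ⇒ 0x59007 (P1/RW1/US1/PS0)
  lvl3: tbl 0x59, slot 30 ⇒ 0x5B003 (P1/RW1/US0/PS0)
  ✗ PROTECTION_VIOLATION  [4 reads]
#3 VA=0xC078001E508 (r,user):
  lvl0: tbl 0x3D, slot 24 ⇒ 0x5D007 (P1/RW1/US1/PS0)
  lvl1: tbl 0x5D, slot 30 ⇒ 0x60007 (P1/RW1/US1/PS0)
  lvl2: tbl 0x60, slot 0 ⇒ 0x61007 (P1/RW1/US1/PS0)
  lvl3: tbl 0x61, slot 30 ⇒ 0x65007 (P1/RW1/US1/PS0)
  → PA=0x65508  (4 entries read)
#4 VA=0xB85C221BA0C (r,kernel):
  lvl0: tbl 0x3D, slot 23 ⇒ 0x69007 (P1/RW1/US1/PS0)
  lvl1: tbl 0x69, slot 23 ⇒ 0x6B007 (P1/RW1/US1/PS0)
  lvl2: tbl 0x6B, slot 17 ⇒ 0x6F007 (P1/RW1/US1/PS0)
  lvl3: tbl 0x6F, slot 27 ⇒ 0x72007 (P1/RW1/US1/PS0)
  → PA=0x72A0C  (4 entries read)

Access #3 PA: 0x65508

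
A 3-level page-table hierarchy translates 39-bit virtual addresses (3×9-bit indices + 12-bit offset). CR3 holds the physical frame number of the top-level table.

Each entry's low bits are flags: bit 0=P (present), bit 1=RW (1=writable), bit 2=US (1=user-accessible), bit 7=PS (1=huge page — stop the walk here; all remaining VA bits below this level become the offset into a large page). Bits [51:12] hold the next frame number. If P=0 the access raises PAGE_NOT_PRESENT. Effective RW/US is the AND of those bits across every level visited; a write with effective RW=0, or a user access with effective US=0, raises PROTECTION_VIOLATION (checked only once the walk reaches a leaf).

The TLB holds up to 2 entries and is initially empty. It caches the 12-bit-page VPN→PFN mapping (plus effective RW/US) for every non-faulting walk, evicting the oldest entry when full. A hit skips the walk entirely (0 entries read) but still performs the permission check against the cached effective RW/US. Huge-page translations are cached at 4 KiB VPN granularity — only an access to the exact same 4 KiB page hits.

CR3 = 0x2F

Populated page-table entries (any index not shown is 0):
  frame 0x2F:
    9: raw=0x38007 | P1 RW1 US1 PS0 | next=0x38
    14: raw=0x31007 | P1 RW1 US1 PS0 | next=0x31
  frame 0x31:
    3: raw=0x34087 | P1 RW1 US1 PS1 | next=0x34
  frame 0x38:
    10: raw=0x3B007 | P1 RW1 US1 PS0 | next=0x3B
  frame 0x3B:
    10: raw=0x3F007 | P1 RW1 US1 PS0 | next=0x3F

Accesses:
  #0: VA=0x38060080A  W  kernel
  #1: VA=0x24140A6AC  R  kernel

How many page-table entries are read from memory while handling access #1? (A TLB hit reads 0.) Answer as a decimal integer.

Per-access translation:
#0 VA=0x38060080A (w,kernel):
  L0: frame=0x2F idx=14 entry=0x31007 [P=1 RW=1 US=1 PS=0]
  L1: frame=0x31 idx=3 entry=0x34087 [P=1 RW=1 US=1 PS=1]
  → PA=0x3480A (huge @L1)  (2 entries read)
#1 VA=0x24140A6AC (r,kernel):
  L0: frame=0x2F idx=9 entry=0x38007 [P=1 RW=1 US=1 PS=0]
  L1: frame=0x38 idx=10 entry=0x3B007 [P=1 RW=1 US=1 PS=0]
  L2: frame=0x3B idx=10 entry=0x3F007 [P=1 RW=1 US=1 PS=0]
  → PA=0x3F6AC  (3 entries read)

Entries read for #1: 3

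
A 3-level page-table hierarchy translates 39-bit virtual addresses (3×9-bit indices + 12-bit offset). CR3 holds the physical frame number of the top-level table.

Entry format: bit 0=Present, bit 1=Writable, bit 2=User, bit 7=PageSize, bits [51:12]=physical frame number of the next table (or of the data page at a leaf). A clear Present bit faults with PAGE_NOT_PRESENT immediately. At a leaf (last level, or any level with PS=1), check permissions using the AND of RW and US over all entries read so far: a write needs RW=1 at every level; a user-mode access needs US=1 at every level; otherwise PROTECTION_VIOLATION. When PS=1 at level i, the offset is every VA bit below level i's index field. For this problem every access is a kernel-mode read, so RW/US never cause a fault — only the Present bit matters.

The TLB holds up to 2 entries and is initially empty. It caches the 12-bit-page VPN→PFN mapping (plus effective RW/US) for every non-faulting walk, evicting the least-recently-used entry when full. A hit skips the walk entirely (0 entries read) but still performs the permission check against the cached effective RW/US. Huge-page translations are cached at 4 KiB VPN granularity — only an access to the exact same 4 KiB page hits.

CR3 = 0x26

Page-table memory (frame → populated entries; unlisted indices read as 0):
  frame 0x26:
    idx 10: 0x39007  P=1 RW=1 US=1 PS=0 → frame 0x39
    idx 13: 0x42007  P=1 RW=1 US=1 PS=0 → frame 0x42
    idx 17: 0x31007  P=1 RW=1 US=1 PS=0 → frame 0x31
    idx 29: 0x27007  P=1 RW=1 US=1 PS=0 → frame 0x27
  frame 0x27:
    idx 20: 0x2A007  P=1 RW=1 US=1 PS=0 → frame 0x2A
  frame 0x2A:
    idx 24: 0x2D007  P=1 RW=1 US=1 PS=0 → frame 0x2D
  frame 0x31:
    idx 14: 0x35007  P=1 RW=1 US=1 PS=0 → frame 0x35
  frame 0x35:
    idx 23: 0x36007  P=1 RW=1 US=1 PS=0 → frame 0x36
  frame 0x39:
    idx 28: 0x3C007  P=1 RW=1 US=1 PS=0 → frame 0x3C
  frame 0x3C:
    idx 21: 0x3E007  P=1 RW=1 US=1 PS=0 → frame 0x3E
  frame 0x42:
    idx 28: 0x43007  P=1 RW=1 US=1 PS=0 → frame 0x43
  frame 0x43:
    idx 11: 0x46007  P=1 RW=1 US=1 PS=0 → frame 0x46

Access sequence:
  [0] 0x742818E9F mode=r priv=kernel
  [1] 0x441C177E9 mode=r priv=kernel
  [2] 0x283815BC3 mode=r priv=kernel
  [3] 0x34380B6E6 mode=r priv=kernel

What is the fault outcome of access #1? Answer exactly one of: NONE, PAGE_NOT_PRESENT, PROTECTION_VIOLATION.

Walk each access:
#0 VA=0x742818E9F (r,kernel):
  L0: frame=0x26 idx=29 entry=0x27007 [P=1 RW=1 US=1 PS=0]
  L1: frame=0x27 idx=20 entry=0x2A007 [P=1 RW=1 US=1 PS=0]
  L2: frame=0x2A idx=24 entry=0x2D007 [P=1 RW=1 US=1 PS=0]
  ✓ 0x2DE9F  — 3 lookups
#1 VA=0x441C177E9 (r,kernel):
  L0: frame=0x26 idx=17 entry=0x31007 [P=1 RW=1 US=1 PS=0]
  L1: frame=0x31 idx=14 entry=0x35007 [P=1 RW=1 US=1 PS=0]
  L2: frame=0x35 idx=23 entry=0x36007 [P=1 RW=1 US=1 PS=0]
  ✓ 0x367E9  — 3 lookups
#2 VA=0x283815BC3 (r,kernel):
  L0: frame=0x26 idx=10 entry=0x39007 [P=1 RW=1 US=1 PS=0]
  L1: frame=0x39 idx=28 entry=0x3C007 [P=1 RW=1 US=1 PS=0]
  L2: frame=0x3C idx=21 entry=0x3E007 [P=1 RW=1 US=1 PS=0]
  ✓ 0x3EBC3  — 3 lookups
#3 VA=0x34380B6E6 (r,kernel):
  L0: frame=0x26 idx=13 entry=0x42007 [P=1 RW=1 US=1 PS=0]
  L1: frame=0x42 idx=28 entry=0x43007 [P=1 RW=1 US=1 PS=0]
  L2: frame=0x43 idx=11 entry=0x46007 [P=1 RW=1 US=1 PS=0]
  ✓ 0x466E6  — 3 lookups

Access #1 fault: NONE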